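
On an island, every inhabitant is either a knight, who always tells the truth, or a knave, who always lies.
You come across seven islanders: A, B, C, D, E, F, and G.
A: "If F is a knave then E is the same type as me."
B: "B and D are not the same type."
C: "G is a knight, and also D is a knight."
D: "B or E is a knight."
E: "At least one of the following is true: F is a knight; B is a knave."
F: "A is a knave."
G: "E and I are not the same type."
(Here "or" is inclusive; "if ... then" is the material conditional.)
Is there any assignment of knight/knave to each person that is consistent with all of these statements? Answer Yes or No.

Checking all 128 assignments, each has at least one speaker whose statement's truth value contradicts their type.

No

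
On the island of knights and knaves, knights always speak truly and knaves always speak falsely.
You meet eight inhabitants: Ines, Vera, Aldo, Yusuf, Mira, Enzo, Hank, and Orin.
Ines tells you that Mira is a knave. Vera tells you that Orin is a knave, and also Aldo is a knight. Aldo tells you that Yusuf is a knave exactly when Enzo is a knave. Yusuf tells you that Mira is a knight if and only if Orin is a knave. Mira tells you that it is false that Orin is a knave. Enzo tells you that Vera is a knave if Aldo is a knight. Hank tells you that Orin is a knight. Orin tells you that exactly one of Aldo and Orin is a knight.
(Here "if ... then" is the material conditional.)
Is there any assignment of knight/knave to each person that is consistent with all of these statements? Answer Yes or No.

Yes

One consistent assignment: Ines=knight, Vera=knave, Aldo=knave, Yusuf=knave, Mira=knave, Enzo=knight, Hank=knave, Orin=knave.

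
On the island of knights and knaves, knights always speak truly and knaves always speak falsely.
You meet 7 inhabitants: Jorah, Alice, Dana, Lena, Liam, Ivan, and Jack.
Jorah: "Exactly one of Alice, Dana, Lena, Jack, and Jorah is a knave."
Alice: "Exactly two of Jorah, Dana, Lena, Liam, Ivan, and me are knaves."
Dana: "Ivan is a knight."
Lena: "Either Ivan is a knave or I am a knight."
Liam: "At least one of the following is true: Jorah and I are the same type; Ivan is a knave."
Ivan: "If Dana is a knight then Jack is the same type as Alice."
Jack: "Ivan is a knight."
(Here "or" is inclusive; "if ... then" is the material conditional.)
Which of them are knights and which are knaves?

As a knight, Jorah's statement "exactly one of Alice, Dana, Lena, Jack, and Jorah is a knave" should be True; it is.
Alice is a knight, so "exactly two of Jorah, Dana, Lena, Liam, Ivan, and me are knaves" must be True — and it is.
Dana is a knight; "Ivan is a knight" is True, as required.
Lena is a knave; "either Ivan is a knave or I am a knight" is false, as required.
Liam is a knave; "at least one of the following is true: Jorah and I are the same type; Ivan is a knave" is false, as required.
Ivan is a knight; "if Dana is a knight then Jack is the same type as Alice" is True, as required.
Jack is a knight, so "Ivan is a knight" must be True — and it is.

Jorah is a knight, Alice is a knight, Dana is a knight, Lena is a knave, Liam is a knave, Ivan is a knight, and Jack is a knight.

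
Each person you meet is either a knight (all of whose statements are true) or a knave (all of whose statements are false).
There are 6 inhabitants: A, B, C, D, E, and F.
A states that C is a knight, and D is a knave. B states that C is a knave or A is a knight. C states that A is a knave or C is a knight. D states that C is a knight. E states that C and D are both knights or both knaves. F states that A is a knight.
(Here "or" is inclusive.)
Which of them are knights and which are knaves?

Knights: C, D, and E. Knaves: A, B, and F.

As a knave, A's statement "C is a knight, and D is a knave" should be False; it is.
As a knave, B's statement "C is a knave or A is a knight" should be False; it is.
C (knight): "A is a knave or C is a knight" — True. ✓
D is a knight; "C is a knight" is True, as required.
E (knight): "C and D are both knights or both knaves" — True. ✓
F is a knave; "A is a knight" is False, as required.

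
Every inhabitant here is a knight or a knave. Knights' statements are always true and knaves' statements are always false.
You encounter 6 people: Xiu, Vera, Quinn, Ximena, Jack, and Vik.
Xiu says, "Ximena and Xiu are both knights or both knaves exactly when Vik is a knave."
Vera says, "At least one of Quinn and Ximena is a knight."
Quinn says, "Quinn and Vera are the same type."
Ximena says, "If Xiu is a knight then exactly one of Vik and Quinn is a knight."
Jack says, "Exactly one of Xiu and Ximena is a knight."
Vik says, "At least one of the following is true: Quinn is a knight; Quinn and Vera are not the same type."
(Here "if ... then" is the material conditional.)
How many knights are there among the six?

5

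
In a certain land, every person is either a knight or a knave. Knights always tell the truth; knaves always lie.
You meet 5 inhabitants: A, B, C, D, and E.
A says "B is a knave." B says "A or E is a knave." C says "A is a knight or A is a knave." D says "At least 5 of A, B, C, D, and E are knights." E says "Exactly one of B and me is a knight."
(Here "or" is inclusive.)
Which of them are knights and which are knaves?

A is a knight, B is a knave, C is a knight, D is a knave, and E is a knight.

A is a knight, and the claim "B is a knave" is indeed True.
Since B is a knave, "A or E is a knave" needs to be False, which holds.
C is a knight, so "A is a knight or A is a knave" must be True — and it is.
D is a knave, and the claim "at least 5 of A, B, C, D, and E are knights" is indeed False.
E is a knight; "exactly one of B and me is a knight" is True, as required.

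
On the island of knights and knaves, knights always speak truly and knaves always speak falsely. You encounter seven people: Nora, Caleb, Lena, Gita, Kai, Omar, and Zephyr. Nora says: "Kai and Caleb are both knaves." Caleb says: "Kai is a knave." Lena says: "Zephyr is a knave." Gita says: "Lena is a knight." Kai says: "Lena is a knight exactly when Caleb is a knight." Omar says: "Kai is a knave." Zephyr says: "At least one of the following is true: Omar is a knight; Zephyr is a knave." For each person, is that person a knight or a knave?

Nora is a knave, Caleb is a knight, Lena is a knave, Gita is a knave, Kai is a knave, Omar is a knight, and Zephyr is a knight.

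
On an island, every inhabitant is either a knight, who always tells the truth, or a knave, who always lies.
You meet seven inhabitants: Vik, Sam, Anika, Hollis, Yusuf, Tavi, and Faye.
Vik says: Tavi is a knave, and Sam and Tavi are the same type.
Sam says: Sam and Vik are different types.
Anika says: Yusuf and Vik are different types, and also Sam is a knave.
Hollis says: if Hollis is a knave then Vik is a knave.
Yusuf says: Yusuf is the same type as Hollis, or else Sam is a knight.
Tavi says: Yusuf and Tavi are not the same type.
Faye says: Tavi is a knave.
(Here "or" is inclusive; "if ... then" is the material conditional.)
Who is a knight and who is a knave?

Vik is a knave, Sam is a knave, Anika is a knave, Hollis is a knight, Yusuf is a knave, Tavi is a knight, and Faye is a knave.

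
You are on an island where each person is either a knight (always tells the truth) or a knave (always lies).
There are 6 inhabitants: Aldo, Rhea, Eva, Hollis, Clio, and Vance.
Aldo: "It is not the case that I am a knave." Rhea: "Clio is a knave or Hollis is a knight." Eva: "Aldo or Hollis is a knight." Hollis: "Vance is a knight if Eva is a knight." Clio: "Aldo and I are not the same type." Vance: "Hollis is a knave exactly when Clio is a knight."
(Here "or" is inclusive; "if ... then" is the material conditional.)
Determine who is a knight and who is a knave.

Aldo is a knave, Rhea is a knight, Eva is a knight, Hollis is a knight, Clio is a knave, and Vance is a knight.

Since Aldo is a knave, "it is not the case that I am a knave" needs to be False, which holds.
As a knight, Rhea's statement "Clio is a knave or Hollis is a knight" should be True; it is.
Eva (knight): "Aldo or Hollis is a knight" — True. ✓
Hollis is a knight, and the claim "Vance is a knight if Eva is a knight" is indeed True.
Since Clio is a knave, "Aldo and I are not the same type" needs to be False, which holds.
Vance (knight): "Hollis is a knave exactly when Clio is a knight" — True. ✓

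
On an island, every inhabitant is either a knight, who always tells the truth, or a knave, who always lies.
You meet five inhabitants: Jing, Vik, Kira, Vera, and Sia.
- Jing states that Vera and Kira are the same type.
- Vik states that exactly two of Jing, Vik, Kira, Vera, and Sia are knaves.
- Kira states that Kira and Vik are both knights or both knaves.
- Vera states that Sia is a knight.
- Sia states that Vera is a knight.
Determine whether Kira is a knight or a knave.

Consistent assignments: {Jing=knave, Vik=knight, Kira=knave, Vera=knight, Sia=knight}
In every consistent assignment, Kira is a knave.

Kira is a knave.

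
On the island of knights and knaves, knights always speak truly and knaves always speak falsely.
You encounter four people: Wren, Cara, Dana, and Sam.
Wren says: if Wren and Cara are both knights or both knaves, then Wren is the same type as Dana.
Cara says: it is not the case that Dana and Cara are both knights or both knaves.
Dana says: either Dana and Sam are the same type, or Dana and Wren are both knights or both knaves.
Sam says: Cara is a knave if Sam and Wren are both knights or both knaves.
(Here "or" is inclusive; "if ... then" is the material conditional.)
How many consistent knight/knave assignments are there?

Consistent assignments:
  Wren=knight, Cara=knave, Dana=knave, Sam=knight

1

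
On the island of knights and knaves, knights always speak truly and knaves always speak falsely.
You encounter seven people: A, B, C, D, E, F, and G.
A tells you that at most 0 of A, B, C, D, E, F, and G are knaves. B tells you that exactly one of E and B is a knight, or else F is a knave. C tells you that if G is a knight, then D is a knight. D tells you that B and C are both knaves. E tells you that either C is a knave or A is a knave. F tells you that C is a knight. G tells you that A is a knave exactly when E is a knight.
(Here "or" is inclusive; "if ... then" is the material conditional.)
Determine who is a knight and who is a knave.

Knights: B, E, and G. Knaves: A, C, D, and F.

A is a knave; "at most 0 of A, B, C, D, E, F, and G are knaves" is False, as required.
B is a knight; "exactly one of E and B is a knight, or else F is a knave" is true, as required.
C is a knave, and the claim "if G is a knight, then D is a knight" is indeed False.
Since D is a knave, "B and C are both knaves" needs to be False, which holds.
E is a knight, and the claim "either C is a knave or A is a knave" is indeed true.
F is a knave; "C is a knight" is False, as required.
G (knight): "A is a knave exactly when E is a knight" — true. ✓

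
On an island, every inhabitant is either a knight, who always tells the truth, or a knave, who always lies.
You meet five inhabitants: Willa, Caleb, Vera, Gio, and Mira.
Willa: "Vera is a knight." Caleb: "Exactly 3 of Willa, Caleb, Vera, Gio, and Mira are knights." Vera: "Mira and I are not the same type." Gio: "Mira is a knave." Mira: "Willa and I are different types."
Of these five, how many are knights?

The unique consistent assignment is Willa=knave, Caleb=knave, Vera=knave, Gio=knight, Mira=knave.
That has 1 knight.

1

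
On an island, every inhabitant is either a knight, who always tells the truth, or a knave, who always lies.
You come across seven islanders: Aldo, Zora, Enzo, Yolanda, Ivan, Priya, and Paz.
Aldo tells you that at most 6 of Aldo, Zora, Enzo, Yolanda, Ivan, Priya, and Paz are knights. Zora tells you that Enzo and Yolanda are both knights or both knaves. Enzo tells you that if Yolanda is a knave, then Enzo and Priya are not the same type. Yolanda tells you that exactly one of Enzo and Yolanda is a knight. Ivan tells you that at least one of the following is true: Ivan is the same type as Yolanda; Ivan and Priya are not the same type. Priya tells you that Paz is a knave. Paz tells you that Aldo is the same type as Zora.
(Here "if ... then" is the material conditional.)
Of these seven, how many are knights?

4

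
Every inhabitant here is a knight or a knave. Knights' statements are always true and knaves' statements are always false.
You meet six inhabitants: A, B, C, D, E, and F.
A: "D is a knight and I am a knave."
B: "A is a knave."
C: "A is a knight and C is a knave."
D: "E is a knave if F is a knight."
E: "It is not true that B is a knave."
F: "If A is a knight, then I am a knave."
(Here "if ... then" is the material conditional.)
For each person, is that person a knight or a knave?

A is a knave, so "D is a knight and I am a knave" must be False — and it is.
B (knight): "A is a knave" — true. ✓
C is a knave, and the claim "A is a knight and C is a knave" is indeed False.
D (knave): "E is a knave if F is a knight" — False. ✓
E is a knight, and the claim "it is not true that B is a knave" is indeed true.
F is a knight, and the claim "if A is a knight, then I am a knave" is indeed true.

A is a knave, B is a knight, C is a knave, D is a knave, E is a knight, and F is a knight.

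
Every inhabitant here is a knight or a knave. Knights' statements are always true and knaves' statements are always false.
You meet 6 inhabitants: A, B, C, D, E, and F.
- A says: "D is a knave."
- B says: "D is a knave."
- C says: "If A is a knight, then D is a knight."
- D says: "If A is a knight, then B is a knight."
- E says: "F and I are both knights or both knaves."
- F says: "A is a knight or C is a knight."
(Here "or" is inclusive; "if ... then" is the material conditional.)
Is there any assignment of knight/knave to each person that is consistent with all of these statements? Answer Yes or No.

One consistent assignment: A=knave, B=knave, C=knight, D=knight, E=knight, F=knight.

Yes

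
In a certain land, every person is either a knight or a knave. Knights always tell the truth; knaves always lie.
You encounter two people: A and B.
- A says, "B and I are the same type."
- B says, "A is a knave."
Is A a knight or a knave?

A is a knave.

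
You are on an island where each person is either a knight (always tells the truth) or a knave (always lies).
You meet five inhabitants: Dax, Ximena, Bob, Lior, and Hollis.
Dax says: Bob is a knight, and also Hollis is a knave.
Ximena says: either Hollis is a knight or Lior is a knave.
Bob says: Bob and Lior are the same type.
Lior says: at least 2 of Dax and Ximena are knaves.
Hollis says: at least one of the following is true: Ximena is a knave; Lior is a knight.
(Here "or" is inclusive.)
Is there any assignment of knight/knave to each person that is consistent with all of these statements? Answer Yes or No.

No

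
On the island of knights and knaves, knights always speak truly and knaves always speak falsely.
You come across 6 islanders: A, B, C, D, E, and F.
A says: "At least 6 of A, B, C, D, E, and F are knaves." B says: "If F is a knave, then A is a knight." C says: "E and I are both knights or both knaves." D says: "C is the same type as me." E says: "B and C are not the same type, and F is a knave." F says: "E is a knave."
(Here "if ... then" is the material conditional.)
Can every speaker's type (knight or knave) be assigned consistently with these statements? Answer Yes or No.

One consistent assignment: A=knave, B=knave, C=knight, D=knight, E=knight, F=knave.

Yes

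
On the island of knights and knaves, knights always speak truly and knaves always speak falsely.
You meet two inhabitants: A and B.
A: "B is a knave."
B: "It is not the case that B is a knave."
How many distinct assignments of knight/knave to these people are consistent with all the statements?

2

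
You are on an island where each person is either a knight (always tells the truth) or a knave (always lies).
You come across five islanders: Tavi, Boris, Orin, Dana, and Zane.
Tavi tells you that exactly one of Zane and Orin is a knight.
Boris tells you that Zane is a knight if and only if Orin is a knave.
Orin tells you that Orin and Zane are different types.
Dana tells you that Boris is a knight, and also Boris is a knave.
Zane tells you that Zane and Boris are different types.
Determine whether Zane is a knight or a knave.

Zane is a knave.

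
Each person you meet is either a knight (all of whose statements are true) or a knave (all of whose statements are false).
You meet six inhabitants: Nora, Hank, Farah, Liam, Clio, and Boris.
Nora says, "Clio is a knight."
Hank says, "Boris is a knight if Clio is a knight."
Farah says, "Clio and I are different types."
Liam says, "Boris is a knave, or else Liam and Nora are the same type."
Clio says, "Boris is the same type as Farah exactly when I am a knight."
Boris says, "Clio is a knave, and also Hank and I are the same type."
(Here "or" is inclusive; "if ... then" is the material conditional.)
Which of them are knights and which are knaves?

Nora is a knave, so "Clio is a knight" must be False — and it is.
Hank (knight): "Boris is a knight if Clio is a knight" — True. ✓
Farah is a knave, and the claim "Clio and I are different types" is indeed False.
As a knight, Liam's statement "Boris is a knave, or else Liam and Nora are the same type" should be True; it is.
Clio (knave): "Boris is the same type as Farah exactly when I am a knight" — False. ✓
As a knave, Boris's statement "Clio is a knave, and also Hank and I are the same type" should be False; it is.

Nora is a knave, Hank is a knight, Farah is a knave, Liam is a knight, Clio is a knave, and Boris is a knave.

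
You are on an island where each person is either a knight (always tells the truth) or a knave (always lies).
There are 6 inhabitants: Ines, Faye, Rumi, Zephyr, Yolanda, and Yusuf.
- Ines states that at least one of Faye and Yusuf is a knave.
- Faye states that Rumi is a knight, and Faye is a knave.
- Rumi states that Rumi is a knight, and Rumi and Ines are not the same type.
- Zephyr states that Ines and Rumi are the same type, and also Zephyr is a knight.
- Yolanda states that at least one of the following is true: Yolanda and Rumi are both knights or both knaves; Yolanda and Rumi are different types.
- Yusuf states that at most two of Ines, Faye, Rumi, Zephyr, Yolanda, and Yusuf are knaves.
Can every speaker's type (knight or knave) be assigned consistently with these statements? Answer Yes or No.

One consistent assignment: Ines=knight, Faye=knave, Rumi=knave, Zephyr=knave, Yolanda=knight, Yusuf=knave.

Yes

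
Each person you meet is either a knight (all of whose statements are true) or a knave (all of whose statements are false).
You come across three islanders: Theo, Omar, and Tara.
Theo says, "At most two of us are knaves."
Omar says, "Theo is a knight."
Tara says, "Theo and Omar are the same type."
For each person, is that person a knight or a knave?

Theo is a knight, Omar is a knight, and Tara is a knight.

As a knight, Theo's statement "at most two of us are knaves" should be true; it is.
Omar is a knight, and the claim "Theo is a knight" is indeed true.
Tara is a knight, and the claim "Theo and Omar are the same type" is indeed true.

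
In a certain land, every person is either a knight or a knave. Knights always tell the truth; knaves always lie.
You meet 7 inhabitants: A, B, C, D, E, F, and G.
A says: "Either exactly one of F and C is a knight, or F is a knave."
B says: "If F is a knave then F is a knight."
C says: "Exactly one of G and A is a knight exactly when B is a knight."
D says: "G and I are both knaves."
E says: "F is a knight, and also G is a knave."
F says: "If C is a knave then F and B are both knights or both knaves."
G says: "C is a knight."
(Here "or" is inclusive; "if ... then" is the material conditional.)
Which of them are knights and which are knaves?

A is a knave; "either exactly one of F and C is a knight, or F is a knave" is false, as required.
B (knight): "if F is a knave then F is a knight" — True. ✓
C is a knight, and the claim "exactly one of G and A is a knight exactly when B is a knight" is indeed True.
D is a knave, and the claim "G and I are both knaves" is indeed false.
E is a knave, so "F is a knight, and also G is a knave" must be false — and it is.
F is a knight, and the claim "if C is a knave then F and B are both knights or both knaves" is indeed True.
Since G is a knight, "C is a knight" needs to be True, which holds.

A is a knave, B is a knight, C is a knight, D is a knave, E is a knave, F is a knight, and G is a knight.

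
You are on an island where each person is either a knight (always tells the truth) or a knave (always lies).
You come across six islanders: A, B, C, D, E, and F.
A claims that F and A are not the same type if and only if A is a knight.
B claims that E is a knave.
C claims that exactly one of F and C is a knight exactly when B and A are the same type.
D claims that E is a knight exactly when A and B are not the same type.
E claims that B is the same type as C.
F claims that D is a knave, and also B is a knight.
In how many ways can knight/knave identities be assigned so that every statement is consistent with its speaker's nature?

2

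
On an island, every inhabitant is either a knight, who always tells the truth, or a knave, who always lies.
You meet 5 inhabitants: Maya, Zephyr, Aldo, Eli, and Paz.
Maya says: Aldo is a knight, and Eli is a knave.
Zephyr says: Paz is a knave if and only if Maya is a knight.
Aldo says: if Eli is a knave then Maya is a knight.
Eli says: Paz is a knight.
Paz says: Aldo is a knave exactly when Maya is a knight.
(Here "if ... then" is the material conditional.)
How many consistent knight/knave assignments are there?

Consistent assignments:
  Maya=knight, Zephyr=knight, Aldo=knight, Eli=knave, Paz=knave
  Maya=knave, Zephyr=knight, Aldo=knight, Eli=knight, Paz=knight
  Maya=knave, Zephyr=knave, Aldo=knave, Eli=knave, Paz=knave

3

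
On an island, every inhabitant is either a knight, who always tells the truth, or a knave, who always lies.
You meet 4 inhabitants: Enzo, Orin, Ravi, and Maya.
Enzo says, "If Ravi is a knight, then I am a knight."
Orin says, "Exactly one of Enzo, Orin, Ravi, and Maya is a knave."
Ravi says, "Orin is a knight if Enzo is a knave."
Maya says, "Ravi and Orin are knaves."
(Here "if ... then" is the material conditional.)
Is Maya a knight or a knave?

Maya is a knave.

Consistent assignments: {Enzo=knight, Orin=knight, Ravi=knight, Maya=knave}; {Enzo=knight, Orin=knave, Ravi=knight, Maya=knave}
In every consistent assignment, Maya is a knave.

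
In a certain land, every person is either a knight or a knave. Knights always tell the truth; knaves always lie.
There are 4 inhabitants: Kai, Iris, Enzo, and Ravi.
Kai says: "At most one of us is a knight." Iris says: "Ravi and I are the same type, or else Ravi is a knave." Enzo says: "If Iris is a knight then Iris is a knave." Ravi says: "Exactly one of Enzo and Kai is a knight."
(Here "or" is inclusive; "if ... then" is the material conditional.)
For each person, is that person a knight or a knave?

Kai is a knave, so "at most one of us is a knight" must be false — and it is.
Iris is a knave, so "Ravi and I are the same type, or else Ravi is a knave" must be false — and it is.
Since Enzo is a knight, "if Iris is a knight then Iris is a knave" needs to be true, which holds.
Ravi is a knight, so "exactly one of Enzo and Kai is a knight" must be true — and it is.

Kai is a knave, Iris is a knave, Enzo is a knight, and Ravi is a knight.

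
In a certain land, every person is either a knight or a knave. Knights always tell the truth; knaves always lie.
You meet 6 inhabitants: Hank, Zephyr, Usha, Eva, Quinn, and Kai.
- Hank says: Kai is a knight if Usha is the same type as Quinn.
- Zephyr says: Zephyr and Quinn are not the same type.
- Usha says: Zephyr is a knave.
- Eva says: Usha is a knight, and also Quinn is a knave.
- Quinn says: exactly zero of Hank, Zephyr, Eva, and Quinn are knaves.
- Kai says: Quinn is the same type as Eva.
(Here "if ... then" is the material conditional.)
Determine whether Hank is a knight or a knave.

Hank is a knight.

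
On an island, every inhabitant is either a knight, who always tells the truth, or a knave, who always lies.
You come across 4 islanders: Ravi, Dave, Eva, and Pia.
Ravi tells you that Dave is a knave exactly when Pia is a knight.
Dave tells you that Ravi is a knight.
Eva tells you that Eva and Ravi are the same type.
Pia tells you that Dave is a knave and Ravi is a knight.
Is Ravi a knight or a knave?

Ravi is a knight.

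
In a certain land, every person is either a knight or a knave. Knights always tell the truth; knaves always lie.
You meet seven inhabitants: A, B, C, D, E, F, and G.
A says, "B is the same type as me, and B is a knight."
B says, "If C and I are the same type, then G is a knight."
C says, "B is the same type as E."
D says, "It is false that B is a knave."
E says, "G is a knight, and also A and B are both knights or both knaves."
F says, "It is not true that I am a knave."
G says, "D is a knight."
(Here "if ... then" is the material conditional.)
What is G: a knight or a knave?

G is a knight.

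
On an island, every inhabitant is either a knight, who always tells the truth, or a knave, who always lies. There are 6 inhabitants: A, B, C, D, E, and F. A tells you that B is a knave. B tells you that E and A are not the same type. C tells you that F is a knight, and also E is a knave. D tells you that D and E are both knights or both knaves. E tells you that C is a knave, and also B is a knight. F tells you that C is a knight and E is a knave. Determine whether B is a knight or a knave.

B is a knight.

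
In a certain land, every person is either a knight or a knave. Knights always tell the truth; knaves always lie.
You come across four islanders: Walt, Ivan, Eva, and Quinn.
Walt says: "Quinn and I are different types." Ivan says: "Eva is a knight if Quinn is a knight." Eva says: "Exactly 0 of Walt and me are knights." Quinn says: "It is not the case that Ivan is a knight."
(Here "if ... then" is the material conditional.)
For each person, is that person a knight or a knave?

Walt is a knight, so "Quinn and I are different types" must be true — and it is.
Since Ivan is a knight, "Eva is a knight if Quinn is a knight" needs to be true, which holds.
Eva is a knave; "exactly 0 of Walt and me are knights" is false, as required.
Quinn (knave): "it is not the case that Ivan is a knight" — false. ✓

Walt is a knight, Ivan is a knight, Eva is a knave, and Quinn is a knave.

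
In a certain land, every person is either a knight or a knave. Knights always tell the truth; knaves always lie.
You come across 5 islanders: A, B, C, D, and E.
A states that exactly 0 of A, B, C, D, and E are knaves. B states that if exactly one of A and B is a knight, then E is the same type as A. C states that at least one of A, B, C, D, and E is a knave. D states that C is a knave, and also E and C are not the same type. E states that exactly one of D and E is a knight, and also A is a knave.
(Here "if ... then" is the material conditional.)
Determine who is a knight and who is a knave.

A is a knave, and the claim "exactly 0 of A, B, C, D, and E are knaves" is indeed false.
B is a knight; "if exactly one of A and B is a knight, then E is the same type as A" is true, as required.
As a knight, C's statement "at least one of A, B, C, D, and E is a knave" should be true; it is.
D (knave): "C is a knave, and also E and C are not the same type" — false. ✓
Since E is a knave, "exactly one of D and E is a knight, and also A is a knave" needs to be false, which holds.

A is a knave, B is a knight, C is a knight, D is a knave, and E is a knave.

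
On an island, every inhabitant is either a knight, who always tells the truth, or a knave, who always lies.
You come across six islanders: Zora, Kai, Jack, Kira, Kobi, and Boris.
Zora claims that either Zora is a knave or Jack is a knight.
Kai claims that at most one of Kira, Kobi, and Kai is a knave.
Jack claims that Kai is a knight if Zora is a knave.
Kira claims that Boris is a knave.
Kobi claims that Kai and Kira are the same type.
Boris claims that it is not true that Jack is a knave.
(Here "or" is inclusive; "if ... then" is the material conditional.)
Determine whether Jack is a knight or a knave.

Jack is a knight.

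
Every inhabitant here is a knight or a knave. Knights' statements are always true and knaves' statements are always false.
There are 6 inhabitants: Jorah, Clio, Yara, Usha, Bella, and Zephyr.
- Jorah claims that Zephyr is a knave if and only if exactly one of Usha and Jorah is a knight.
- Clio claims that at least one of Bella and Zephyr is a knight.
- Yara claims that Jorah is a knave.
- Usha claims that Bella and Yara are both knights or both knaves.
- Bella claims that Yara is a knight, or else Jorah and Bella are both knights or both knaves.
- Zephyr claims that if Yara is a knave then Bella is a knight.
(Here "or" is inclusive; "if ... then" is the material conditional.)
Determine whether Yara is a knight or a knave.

Yara is a knight.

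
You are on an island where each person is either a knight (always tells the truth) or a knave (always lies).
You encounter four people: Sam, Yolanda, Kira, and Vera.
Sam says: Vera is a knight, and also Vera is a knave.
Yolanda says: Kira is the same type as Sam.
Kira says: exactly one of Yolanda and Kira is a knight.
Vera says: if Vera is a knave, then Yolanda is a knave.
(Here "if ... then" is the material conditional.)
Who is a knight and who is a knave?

Sam is a knave, Yolanda is a knave, Kira is a knight, and Vera is a knight.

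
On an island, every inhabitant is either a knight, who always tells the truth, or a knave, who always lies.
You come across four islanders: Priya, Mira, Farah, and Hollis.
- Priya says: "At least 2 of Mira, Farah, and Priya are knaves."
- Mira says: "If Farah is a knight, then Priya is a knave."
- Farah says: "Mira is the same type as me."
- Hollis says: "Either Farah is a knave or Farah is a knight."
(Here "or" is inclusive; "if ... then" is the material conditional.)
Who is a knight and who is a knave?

Suppose Priya is a knight. Then Priya's statement "at least 2 of Mira, Farah, and Priya are knaves" would have to be true. Checking the 8 ways to assign the others, none is consistent with every speaker.
(For instance, with Mira=knight, Farah=knight, Hollis=knight, Priya's claim "at least 2 of Mira, Farah, and Priya are knaves" comes out false where it would need to be true.)
So Priya must be a knave, making "at least 2 of Mira, Farah, and Priya are knaves" false. Taking Priya=knave, Mira=knight, Farah=knight, Hollis=knight, each remaining statement checks out:
  Mira (knight): "if Farah is a knight, then Priya is a knave" — true. ✓
  Farah (knight): "Mira is the same type as me" — true. ✓
  Hollis (knight): "either Farah is a knave or Farah is a knight" — true. ✓
This is the unique consistent assignment.

Priya is a knave, Mira is a knight, Farah is a knight, and Hollis is a knight.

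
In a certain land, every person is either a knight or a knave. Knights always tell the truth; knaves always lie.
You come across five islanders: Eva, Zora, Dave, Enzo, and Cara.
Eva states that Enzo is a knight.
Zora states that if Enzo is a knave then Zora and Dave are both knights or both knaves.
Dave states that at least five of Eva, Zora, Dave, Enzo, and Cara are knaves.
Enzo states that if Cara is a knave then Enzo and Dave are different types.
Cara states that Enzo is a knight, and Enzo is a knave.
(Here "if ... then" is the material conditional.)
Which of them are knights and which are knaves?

Eva is a knight, and the claim "Enzo is a knight" is indeed true.
As a knight, Zora's statement "if Enzo is a knave then Zora and Dave are both knights or both knaves" should be true; it is.
Dave is a knave, so "at least five of Eva, Zora, Dave, Enzo, and Cara are knaves" must be False — and it is.
As a knight, Enzo's statement "if Cara is a knave then Enzo and Dave are different types" should be true; it is.
Cara is a knave, so "Enzo is a knight, and Enzo is a knave" must be False — and it is.

Eva is a knight, Zora is a knight, Dave is a knave, Enzo is a knight, and Cara is a knave.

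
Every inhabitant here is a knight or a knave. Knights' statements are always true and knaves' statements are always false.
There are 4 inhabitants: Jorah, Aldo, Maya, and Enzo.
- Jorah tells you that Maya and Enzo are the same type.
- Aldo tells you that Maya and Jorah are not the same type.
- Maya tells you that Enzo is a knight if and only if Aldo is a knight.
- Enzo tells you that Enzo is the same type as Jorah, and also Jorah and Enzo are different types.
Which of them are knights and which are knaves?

Jorah is a knight, Aldo is a knight, Maya is a knave, and Enzo is a knave.

Suppose Jorah is a knave. Then Jorah's statement "Maya and Enzo are the same type" would have to be false. Checking the 8 ways to assign the others, none is consistent with every speaker.
(For instance, with Aldo=knight, Maya=knave, Enzo=knave, Jorah's claim "Maya and Enzo are the same type" comes out true where it would need to be false.)
So Jorah must be a knight, making "Maya and Enzo are the same type" true. Taking Jorah=knight, Aldo=knight, Maya=knave, Enzo=knave, each remaining statement checks out:
  Aldo (knight): "Maya and Jorah are not the same type" — true. ✓
  Maya (knave): "Enzo is a knight if and only if Aldo is a knight" — false. ✓
  Enzo (knave): "Enzo is the same type as Jorah, and also Jorah and Enzo are different types" — false. ✓
This is the unique consistent assignment.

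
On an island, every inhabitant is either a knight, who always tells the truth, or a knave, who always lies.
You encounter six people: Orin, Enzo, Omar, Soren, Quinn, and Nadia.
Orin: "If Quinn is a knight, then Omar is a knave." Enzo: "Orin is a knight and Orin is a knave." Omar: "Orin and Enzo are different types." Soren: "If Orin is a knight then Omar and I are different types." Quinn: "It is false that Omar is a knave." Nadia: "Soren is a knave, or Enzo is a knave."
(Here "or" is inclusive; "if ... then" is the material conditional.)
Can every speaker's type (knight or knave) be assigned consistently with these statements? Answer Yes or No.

No

Checking all 64 assignments, each has at least one speaker whose statement's truth value contradicts their type.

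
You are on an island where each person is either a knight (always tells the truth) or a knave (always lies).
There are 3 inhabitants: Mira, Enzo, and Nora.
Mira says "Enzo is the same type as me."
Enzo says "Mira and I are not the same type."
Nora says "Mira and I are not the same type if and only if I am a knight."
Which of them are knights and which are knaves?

Mira is a knave, so "Enzo is the same type as me" must be false — and it is.
Enzo is a knight, so "Mira and I are not the same type" must be True — and it is.
Since Nora is a knight, "Mira and I are not the same type if and only if I am a knight" needs to be True, which holds.

Knights: Enzo and Nora. Knaves: Mira.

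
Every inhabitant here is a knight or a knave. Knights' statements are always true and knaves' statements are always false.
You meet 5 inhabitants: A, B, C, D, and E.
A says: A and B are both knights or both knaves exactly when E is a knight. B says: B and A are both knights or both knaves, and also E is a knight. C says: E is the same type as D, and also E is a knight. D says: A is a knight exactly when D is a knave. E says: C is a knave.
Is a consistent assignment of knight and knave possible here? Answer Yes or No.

Checking all 32 assignments, each has at least one speaker whose statement's truth value contradicts their type.

No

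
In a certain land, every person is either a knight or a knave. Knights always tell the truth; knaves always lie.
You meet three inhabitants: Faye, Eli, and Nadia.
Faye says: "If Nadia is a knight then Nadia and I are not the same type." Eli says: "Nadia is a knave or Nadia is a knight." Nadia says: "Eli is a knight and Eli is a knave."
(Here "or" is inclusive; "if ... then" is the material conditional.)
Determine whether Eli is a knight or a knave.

Eli is a knight.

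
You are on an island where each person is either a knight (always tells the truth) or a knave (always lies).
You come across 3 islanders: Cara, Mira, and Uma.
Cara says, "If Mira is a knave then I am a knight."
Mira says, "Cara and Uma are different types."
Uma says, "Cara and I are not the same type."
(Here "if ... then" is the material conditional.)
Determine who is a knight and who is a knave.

Suppose Cara is a knight. Then Cara's statement "if Mira is a knave then I am a knight" would have to be true. Checking the 4 ways to assign the others, none is consistent with every speaker.
(For instance, with Mira=knave, Uma=knave, Mira's claim "Cara and Uma are different types" comes out true where it would need to be false.)
So Cara must be a knave, making "if Mira is a knave then I am a knight" false. Taking Cara=knave, Mira=knave, Uma=knave, each remaining statement checks out:
  Mira (knave): "Cara and Uma are different types" — false. ✓
  Uma (knave): "Cara and I are not the same type" — false. ✓
This is the unique consistent assignment.

Cara is a knave, Mira is a knave, and Uma is a knave.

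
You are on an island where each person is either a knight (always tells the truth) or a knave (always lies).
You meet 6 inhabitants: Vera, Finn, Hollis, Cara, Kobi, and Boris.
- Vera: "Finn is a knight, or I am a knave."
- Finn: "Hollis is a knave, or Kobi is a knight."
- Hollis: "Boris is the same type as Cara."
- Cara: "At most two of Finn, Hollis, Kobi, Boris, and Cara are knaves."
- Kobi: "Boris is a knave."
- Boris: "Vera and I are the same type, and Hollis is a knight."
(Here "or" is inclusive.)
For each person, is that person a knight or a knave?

Vera is a knight, and the claim "Finn is a knight, or I am a knave" is indeed True.
Finn (knight): "Hollis is a knave, or Kobi is a knight" — True. ✓
Hollis is a knave, and the claim "Boris is the same type as Cara" is indeed False.
Since Cara is a knight, "at most two of Finn, Hollis, Kobi, Boris, and Cara are knaves" needs to be True, which holds.
Since Kobi is a knight, "Boris is a knave" needs to be True, which holds.
Since Boris is a knave, "Vera and I are the same type, and Hollis is a knight" needs to be False, which holds.

Vera is a knight, Finn is a knight, Hollis is a knave, Cara is a knight, Kobi is a knight, and Boris is a knave.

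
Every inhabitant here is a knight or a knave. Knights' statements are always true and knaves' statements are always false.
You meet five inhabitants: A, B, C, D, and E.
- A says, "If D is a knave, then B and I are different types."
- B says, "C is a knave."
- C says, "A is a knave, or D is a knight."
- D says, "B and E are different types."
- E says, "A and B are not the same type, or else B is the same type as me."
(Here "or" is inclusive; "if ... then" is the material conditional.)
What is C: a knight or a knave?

C is a knight.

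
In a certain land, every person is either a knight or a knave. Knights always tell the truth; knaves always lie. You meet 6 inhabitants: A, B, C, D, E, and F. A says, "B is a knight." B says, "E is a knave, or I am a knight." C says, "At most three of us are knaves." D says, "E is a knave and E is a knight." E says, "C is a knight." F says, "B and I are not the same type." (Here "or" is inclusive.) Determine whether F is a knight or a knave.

F is a knight.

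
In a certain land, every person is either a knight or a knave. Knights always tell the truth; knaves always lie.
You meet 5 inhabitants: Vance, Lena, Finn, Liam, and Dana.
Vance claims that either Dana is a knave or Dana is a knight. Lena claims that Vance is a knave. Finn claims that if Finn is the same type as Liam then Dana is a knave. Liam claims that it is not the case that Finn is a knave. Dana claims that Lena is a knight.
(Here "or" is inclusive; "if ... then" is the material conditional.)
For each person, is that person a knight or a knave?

Vance is a knight, so "either Dana is a knave or Dana is a knight" must be True — and it is.
Lena is a knave; "Vance is a knave" is False, as required.
As a knight, Finn's statement "if Finn is the same type as Liam then Dana is a knave" should be True; it is.
Liam is a knight, so "it is not the case that Finn is a knave" must be True — and it is.
Dana is a knave, so "Lena is a knight" must be False — and it is.

Vance is a knight, Lena is a knave, Finn is a knight, Liam is a knight, and Dana is a knave.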